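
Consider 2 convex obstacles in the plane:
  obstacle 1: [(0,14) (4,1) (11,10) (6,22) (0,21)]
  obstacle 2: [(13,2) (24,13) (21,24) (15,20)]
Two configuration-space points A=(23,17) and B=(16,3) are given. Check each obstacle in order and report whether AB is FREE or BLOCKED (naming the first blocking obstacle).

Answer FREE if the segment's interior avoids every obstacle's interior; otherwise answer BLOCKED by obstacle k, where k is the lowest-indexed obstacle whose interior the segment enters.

BLOCKED by obstacle 2

Obstacle 1 [(0,14) (4,1) (11,10) (6,22) (0,21)]:
  edge (0,14)–(4,1): clear
  edge (4,1)–(11,10): clear
  edge (11,10)–(6,22): clear
  edge (6,22)–(0,21): clear
  edge (0,21)–(0,14): clear
  midpoint (39/2,10) outside
  → clear
Obstacle 2 [(13,2) (24,13) (21,24) (15,20)]:
  edge (13,2)–(24,13): crosses AB
  edge (24,13)–(21,24): crosses AB
  edge (21,24)–(15,20): clear
  edge (15,20)–(13,2): clear
  → BLOCKED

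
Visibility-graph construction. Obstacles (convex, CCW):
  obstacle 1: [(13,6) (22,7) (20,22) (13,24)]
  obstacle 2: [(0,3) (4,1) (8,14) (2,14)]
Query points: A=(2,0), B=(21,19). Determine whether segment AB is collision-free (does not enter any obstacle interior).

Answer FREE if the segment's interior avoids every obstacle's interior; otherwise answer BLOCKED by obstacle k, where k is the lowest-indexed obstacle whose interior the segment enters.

BLOCKED by obstacle 1

Obstacle 1 [(13,6) (22,7) (20,22) (13,24)]:
  edge (13,6)–(22,7): clear
  edge (22,7)–(20,22): crosses AB
  edge (20,22)–(13,24): clear
  edge (13,24)–(13,6): crosses AB
  → BLOCKED
Obstacle 2 [(0,3) (4,1) (8,14) (2,14)]:
  edge (0,3)–(4,1): crosses AB
  edge (4,1)–(8,14): crosses AB
  edge (8,14)–(2,14): clear
  edge (2,14)–(0,3): clear
  → BLOCKED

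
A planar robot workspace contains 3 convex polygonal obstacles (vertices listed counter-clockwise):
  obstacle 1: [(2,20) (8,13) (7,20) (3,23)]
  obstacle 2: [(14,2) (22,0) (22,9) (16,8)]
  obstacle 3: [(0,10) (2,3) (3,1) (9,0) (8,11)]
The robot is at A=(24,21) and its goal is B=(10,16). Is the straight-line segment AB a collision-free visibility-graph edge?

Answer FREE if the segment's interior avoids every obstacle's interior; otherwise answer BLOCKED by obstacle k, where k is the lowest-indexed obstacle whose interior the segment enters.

FREE

Obstacle 1 [(2,20) (8,13) (7,20) (3,23)]:
  edge (2,20)–(8,13): clear
  edge (8,13)–(7,20): clear
  edge (7,20)–(3,23): clear
  edge (3,23)–(2,20): clear
  midpoint (17,37/2) outside
  → clear
Obstacle 2 [(14,2) (22,0) (22,9) (16,8)]:
  edge (14,2)–(22,0): clear
  edge (22,0)–(22,9): clear
  edge (22,9)–(16,8): clear
  edge (16,8)–(14,2): clear
  midpoint (17,37/2) outside
  → clear
Obstacle 3 [(0,10) (2,3) (3,1) (9,0) (8,11)]:
  edge (0,10)–(2,3): clear
  edge (2,3)–(3,1): clear
  edge (3,1)–(9,0): clear
  edge (9,0)–(8,11): clear
  edge (8,11)–(0,10): clear
  midpoint (17,37/2) outside
  → clear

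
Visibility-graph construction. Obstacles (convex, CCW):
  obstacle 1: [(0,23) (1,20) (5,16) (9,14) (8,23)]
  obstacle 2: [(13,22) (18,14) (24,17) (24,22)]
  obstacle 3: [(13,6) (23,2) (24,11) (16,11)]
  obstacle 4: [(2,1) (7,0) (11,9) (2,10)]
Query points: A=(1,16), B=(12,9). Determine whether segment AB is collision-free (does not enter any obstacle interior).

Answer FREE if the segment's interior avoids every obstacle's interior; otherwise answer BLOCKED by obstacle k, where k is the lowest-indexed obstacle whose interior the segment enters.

Obstacle 1 [(0,23) (1,20) (5,16) (9,14) (8,23)]:
  edge (0,23)–(1,20): clear
  edge (1,20)–(5,16): clear
  edge (5,16)–(9,14): clear
  edge (9,14)–(8,23): clear
  edge (8,23)–(0,23): clear
  midpoint (13/2,25/2) outside
  → clear
Obstacle 2 [(13,22) (18,14) (24,17) (24,22)]:
  edge (13,22)–(18,14): clear
  edge (18,14)–(24,17): clear
  edge (24,17)–(24,22): clear
  edge (24,22)–(13,22): clear
  midpoint (13/2,25/2) outside
  → clear
Obstacle 3 [(13,6) (23,2) (24,11) (16,11)]:
  edge (13,6)–(23,2): clear
  edge (23,2)–(24,11): clear
  edge (24,11)–(16,11): clear
  edge (16,11)–(13,6): clear
  midpoint (13/2,25/2) outside
  → clear
Obstacle 4 [(2,1) (7,0) (11,9) (2,10)]:
  edge (2,1)–(7,0): clear
  edge (7,0)–(11,9): clear
  edge (11,9)–(2,10): clear
  edge (2,10)–(2,1): clear
  midpoint (13/2,25/2) outside
  → clear

FREE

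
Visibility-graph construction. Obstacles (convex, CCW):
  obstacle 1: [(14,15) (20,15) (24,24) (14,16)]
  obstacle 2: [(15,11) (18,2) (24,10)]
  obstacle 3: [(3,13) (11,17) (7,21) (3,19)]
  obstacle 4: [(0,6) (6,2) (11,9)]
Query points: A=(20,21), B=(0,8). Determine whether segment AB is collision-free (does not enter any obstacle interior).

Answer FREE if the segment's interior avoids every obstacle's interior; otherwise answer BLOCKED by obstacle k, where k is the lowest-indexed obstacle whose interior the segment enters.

FREE

Obstacle 1 [(14,15) (20,15) (24,24) (14,16)]:
  edge (14,15)–(20,15): clear
  edge (20,15)–(24,24): clear
  edge (24,24)–(14,16): clear
  edge (14,16)–(14,15): clear
  midpoint (10,29/2) outside
  → clear
Obstacle 2 [(15,11) (18,2) (24,10)]:
  edge (15,11)–(18,2): clear
  edge (18,2)–(24,10): clear
  edge (24,10)–(15,11): clear
  midpoint (10,29/2) outside
  → clear
Obstacle 3 [(3,13) (11,17) (7,21) (3,19)]:
  edge (3,13)–(11,17): clear
  edge (11,17)–(7,21): clear
  edge (7,21)–(3,19): clear
  edge (3,19)–(3,13): clear
  midpoint (10,29/2) outside
  → clear
Obstacle 4 [(0,6) (6,2) (11,9)]:
  edge (0,6)–(6,2): clear
  edge (6,2)–(11,9): clear
  edge (11,9)–(0,6): clear
  midpoint (10,29/2) outside
  → clear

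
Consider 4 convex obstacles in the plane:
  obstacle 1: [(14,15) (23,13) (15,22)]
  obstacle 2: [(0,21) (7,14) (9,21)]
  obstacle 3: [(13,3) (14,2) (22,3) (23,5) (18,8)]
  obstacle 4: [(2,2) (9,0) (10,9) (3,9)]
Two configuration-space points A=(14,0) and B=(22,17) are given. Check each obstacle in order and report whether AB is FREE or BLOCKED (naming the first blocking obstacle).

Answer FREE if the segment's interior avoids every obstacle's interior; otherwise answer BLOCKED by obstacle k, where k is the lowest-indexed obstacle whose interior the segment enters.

BLOCKED by obstacle 1

Obstacle 1 [(14,15) (23,13) (15,22)]:
  edge (14,15)–(23,13): crosses AB
  edge (23,13)–(15,22): crosses AB
  edge (15,22)–(14,15): clear
  → BLOCKED
Obstacle 2 [(0,21) (7,14) (9,21)]:
  edge (0,21)–(7,14): clear
  edge (7,14)–(9,21): clear
  edge (9,21)–(0,21): clear
  midpoint (18,17/2) outside
  → clear
Obstacle 3 [(13,3) (14,2) (22,3) (23,5) (18,8)]:
  edge (13,3)–(14,2): clear
  edge (14,2)–(22,3): crosses AB
  edge (22,3)–(23,5): clear
  edge (23,5)–(18,8): clear
  edge (18,8)–(13,3): crosses AB
  → BLOCKED
Obstacle 4 [(2,2) (9,0) (10,9) (3,9)]:
  edge (2,2)–(9,0): clear
  edge (9,0)–(10,9): clear
  edge (10,9)–(3,9): clear
  edge (3,9)–(2,2): clear
  midpoint (18,17/2) outside
  → clear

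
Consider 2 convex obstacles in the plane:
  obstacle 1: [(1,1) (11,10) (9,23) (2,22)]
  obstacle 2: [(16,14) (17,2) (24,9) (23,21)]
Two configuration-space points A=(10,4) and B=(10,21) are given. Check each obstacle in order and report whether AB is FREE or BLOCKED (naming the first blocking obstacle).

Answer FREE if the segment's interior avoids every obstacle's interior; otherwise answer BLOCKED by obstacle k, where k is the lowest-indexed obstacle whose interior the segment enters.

Obstacle 1 [(1,1) (11,10) (9,23) (2,22)]:
  edge (1,1)–(11,10): crosses AB
  edge (11,10)–(9,23): crosses AB
  edge (9,23)–(2,22): clear
  edge (2,22)–(1,1): clear
  → BLOCKED
Obstacle 2 [(16,14) (17,2) (24,9) (23,21)]:
  edge (16,14)–(17,2): clear
  edge (17,2)–(24,9): clear
  edge (24,9)–(23,21): clear
  edge (23,21)–(16,14): clear
  midpoint (10,25/2) outside
  → clear

BLOCKED by obstacle 1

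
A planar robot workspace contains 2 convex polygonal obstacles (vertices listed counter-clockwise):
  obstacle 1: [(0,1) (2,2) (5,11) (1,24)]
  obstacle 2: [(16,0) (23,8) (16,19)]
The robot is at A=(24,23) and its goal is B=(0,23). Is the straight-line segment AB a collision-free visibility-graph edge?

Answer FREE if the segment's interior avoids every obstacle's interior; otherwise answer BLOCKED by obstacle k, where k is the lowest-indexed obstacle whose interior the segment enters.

BLOCKED by obstacle 1

Obstacle 1 [(0,1) (2,2) (5,11) (1,24)]:
  edge (0,1)–(2,2): clear
  edge (2,2)–(5,11): clear
  edge (5,11)–(1,24): crosses AB
  edge (1,24)–(0,1): crosses AB
  → BLOCKED
Obstacle 2 [(16,0) (23,8) (16,19)]:
  edge (16,0)–(23,8): clear
  edge (23,8)–(16,19): clear
  edge (16,19)–(16,0): clear
  midpoint (12,23) outside
  → clear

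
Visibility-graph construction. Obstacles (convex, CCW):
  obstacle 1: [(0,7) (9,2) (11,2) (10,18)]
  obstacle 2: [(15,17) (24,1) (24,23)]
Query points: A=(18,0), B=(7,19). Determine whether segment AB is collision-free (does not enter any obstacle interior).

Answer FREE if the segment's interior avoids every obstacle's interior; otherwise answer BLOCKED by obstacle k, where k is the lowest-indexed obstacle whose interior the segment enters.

Obstacle 1 [(0,7) (9,2) (11,2) (10,18)]:
  edge (0,7)–(9,2): clear
  edge (9,2)–(11,2): clear
  edge (11,2)–(10,18): crosses AB
  edge (10,18)–(0,7): crosses AB
  → BLOCKED
Obstacle 2 [(15,17) (24,1) (24,23)]:
  edge (15,17)–(24,1): clear
  edge (24,1)–(24,23): clear
  edge (24,23)–(15,17): clear
  midpoint (25/2,19/2) outside
  → clear

BLOCKED by obstacle 1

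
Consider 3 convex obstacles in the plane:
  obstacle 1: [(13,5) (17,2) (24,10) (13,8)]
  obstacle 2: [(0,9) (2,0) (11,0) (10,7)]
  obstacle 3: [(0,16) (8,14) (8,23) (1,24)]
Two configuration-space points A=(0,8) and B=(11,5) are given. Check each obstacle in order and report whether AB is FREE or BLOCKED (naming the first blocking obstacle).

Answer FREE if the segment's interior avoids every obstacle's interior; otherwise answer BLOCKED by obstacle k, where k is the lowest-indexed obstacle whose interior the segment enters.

BLOCKED by obstacle 2

Obstacle 1 [(13,5) (17,2) (24,10) (13,8)]:
  edge (13,5)–(17,2): clear
  edge (17,2)–(24,10): clear
  edge (24,10)–(13,8): clear
  edge (13,8)–(13,5): clear
  midpoint (11/2,13/2) outside
  → clear
Obstacle 2 [(0,9) (2,0) (11,0) (10,7)]:
  edge (0,9)–(2,0): crosses AB
  edge (2,0)–(11,0): clear
  edge (11,0)–(10,7): crosses AB
  edge (10,7)–(0,9): clear
  → BLOCKED
Obstacle 3 [(0,16) (8,14) (8,23) (1,24)]:
  edge (0,16)–(8,14): clear
  edge (8,14)–(8,23): clear
  edge (8,23)–(1,24): clear
  edge (1,24)–(0,16): clear
  midpoint (11/2,13/2) outside
  → clear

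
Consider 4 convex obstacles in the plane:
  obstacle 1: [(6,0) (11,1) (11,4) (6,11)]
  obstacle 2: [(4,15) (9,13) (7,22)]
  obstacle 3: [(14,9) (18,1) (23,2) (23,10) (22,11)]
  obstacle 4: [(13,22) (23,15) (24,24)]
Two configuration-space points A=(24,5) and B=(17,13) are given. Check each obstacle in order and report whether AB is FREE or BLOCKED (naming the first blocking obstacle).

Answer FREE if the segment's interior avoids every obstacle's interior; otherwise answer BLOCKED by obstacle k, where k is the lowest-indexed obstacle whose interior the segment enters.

Obstacle 1 [(6,0) (11,1) (11,4) (6,11)]:
  edge (6,0)–(11,1): clear
  edge (11,1)–(11,4): clear
  edge (11,4)–(6,11): clear
  edge (6,11)–(6,0): clear
  midpoint (41/2,9) outside
  → clear
Obstacle 2 [(4,15) (9,13) (7,22)]:
  edge (4,15)–(9,13): clear
  edge (9,13)–(7,22): clear
  edge (7,22)–(4,15): clear
  midpoint (41/2,9) outside
  → clear
Obstacle 3 [(14,9) (18,1) (23,2) (23,10) (22,11)]:
  edge (14,9)–(18,1): clear
  edge (18,1)–(23,2): clear
  edge (23,2)–(23,10): crosses AB
  edge (23,10)–(22,11): clear
  edge (22,11)–(14,9): crosses AB
  → BLOCKED
Obstacle 4 [(13,22) (23,15) (24,24)]:
  edge (13,22)–(23,15): clear
  edge (23,15)–(24,24): clear
  edge (24,24)–(13,22): clear
  midpoint (41/2,9) outside
  → clear

BLOCKED by obstacle 3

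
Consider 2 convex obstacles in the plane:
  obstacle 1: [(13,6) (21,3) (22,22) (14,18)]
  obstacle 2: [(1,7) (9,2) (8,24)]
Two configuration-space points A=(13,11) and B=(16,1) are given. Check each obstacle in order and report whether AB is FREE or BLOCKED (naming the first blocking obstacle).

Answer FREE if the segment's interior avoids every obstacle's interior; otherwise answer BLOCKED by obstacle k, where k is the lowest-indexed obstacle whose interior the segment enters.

Obstacle 1 [(13,6) (21,3) (22,22) (14,18)]:
  edge (13,6)–(21,3): crosses AB
  edge (21,3)–(22,22): clear
  edge (22,22)–(14,18): clear
  edge (14,18)–(13,6): crosses AB
  → BLOCKED
Obstacle 2 [(1,7) (9,2) (8,24)]:
  edge (1,7)–(9,2): clear
  edge (9,2)–(8,24): clear
  edge (8,24)–(1,7): clear
  midpoint (29/2,6) outside
  → clear

BLOCKED by obstacle 1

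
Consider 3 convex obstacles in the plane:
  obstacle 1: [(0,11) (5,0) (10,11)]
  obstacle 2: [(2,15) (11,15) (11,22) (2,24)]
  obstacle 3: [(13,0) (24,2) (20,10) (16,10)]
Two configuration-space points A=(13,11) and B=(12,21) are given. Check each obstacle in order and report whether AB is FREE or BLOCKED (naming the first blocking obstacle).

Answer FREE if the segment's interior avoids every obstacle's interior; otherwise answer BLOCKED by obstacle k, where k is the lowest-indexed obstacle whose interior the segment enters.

FREE

Obstacle 1 [(0,11) (5,0) (10,11)]:
  edge (0,11)–(5,0): clear
  edge (5,0)–(10,11): clear
  edge (10,11)–(0,11): clear
  midpoint (25/2,16) outside
  → clear
Obstacle 2 [(2,15) (11,15) (11,22) (2,24)]:
  edge (2,15)–(11,15): clear
  edge (11,15)–(11,22): clear
  edge (11,22)–(2,24): clear
  edge (2,24)–(2,15): clear
  midpoint (25/2,16) outside
  → clear
Obstacle 3 [(13,0) (24,2) (20,10) (16,10)]:
  edge (13,0)–(24,2): clear
  edge (24,2)–(20,10): clear
  edge (20,10)–(16,10): clear
  edge (16,10)–(13,0): clear
  midpoint (25/2,16) outside
  → clear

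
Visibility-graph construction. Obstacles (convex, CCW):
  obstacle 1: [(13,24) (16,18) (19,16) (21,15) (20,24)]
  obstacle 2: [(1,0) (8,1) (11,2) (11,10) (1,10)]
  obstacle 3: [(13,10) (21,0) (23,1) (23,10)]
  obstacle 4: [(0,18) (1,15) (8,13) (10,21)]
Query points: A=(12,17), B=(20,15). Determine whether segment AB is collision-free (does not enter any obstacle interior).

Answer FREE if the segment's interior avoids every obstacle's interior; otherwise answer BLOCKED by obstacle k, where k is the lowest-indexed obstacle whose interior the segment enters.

Obstacle 1 [(13,24) (16,18) (19,16) (21,15) (20,24)]:
  edge (13,24)–(16,18): clear
  edge (16,18)–(19,16): clear
  edge (19,16)–(21,15): clear
  edge (21,15)–(20,24): clear
  edge (20,24)–(13,24): clear
  midpoint (16,16) outside
  → clear
Obstacle 2 [(1,0) (8,1) (11,2) (11,10) (1,10)]:
  edge (1,0)–(8,1): clear
  edge (8,1)–(11,2): clear
  edge (11,2)–(11,10): clear
  edge (11,10)–(1,10): clear
  edge (1,10)–(1,0): clear
  midpoint (16,16) outside
  → clear
Obstacle 3 [(13,10) (21,0) (23,1) (23,10)]:
  edge (13,10)–(21,0): clear
  edge (21,0)–(23,1): clear
  edge (23,1)–(23,10): clear
  edge (23,10)–(13,10): clear
  midpoint (16,16) outside
  → clear
Obstacle 4 [(0,18) (1,15) (8,13) (10,21)]:
  edge (0,18)–(1,15): clear
  edge (1,15)–(8,13): clear
  edge (8,13)–(10,21): clear
  edge (10,21)–(0,18): clear
  midpoint (16,16) outside
  → clear

FREE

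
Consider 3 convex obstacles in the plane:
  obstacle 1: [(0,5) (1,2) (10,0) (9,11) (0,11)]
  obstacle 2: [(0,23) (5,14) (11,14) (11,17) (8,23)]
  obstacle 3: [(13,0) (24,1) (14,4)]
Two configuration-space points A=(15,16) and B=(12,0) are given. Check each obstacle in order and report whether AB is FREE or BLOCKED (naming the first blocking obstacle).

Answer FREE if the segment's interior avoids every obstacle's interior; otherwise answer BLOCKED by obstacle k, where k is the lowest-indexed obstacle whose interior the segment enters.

FREE

Obstacle 1 [(0,5) (1,2) (10,0) (9,11) (0,11)]:
  edge (0,5)–(1,2): clear
  edge (1,2)–(10,0): clear
  edge (10,0)–(9,11): clear
  edge (9,11)–(0,11): clear
  edge (0,11)–(0,5): clear
  midpoint (27/2,8) outside
  → clear
Obstacle 2 [(0,23) (5,14) (11,14) (11,17) (8,23)]:
  edge (0,23)–(5,14): clear
  edge (5,14)–(11,14): clear
  edge (11,14)–(11,17): clear
  edge (11,17)–(8,23): clear
  edge (8,23)–(0,23): clear
  midpoint (27/2,8) outside
  → clear
Obstacle 3 [(13,0) (24,1) (14,4)]:
  edge (13,0)–(24,1): clear
  edge (24,1)–(14,4): clear
  edge (14,4)–(13,0): clear
  midpoint (27/2,8) outside
  → clear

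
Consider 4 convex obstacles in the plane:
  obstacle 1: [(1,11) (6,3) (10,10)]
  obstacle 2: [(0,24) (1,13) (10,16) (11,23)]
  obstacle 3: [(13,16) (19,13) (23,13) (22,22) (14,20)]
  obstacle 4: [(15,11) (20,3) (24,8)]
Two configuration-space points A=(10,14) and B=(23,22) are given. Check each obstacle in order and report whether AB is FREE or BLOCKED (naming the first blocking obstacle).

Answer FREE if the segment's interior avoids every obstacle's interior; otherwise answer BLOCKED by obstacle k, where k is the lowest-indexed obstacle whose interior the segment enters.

BLOCKED by obstacle 3

Obstacle 1 [(1,11) (6,3) (10,10)]:
  edge (1,11)–(6,3): clear
  edge (6,3)–(10,10): clear
  edge (10,10)–(1,11): clear
  midpoint (33/2,18) outside
  → clear
Obstacle 2 [(0,24) (1,13) (10,16) (11,23)]:
  edge (0,24)–(1,13): clear
  edge (1,13)–(10,16): clear
  edge (10,16)–(11,23): clear
  edge (11,23)–(0,24): clear
  midpoint (33/2,18) outside
  → clear
Obstacle 3 [(13,16) (19,13) (23,13) (22,22) (14,20)]:
  edge (13,16)–(19,13): crosses AB
  edge (19,13)–(23,13): clear
  edge (23,13)–(22,22): crosses AB
  edge (22,22)–(14,20): clear
  edge (14,20)–(13,16): clear
  → BLOCKED
Obstacle 4 [(15,11) (20,3) (24,8)]:
  edge (15,11)–(20,3): clear
  edge (20,3)–(24,8): clear
  edge (24,8)–(15,11): clear
  midpoint (33/2,18) outside
  → clear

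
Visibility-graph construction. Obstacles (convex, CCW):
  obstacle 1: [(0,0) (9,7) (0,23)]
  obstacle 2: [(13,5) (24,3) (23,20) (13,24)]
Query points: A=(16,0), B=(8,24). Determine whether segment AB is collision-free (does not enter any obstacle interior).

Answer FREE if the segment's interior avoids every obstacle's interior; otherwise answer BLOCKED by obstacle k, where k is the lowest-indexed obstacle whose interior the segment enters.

BLOCKED by obstacle 2

Obstacle 1 [(0,0) (9,7) (0,23)]:
  edge (0,0)–(9,7): clear
  edge (9,7)–(0,23): clear
  edge (0,23)–(0,0): clear
  midpoint (12,12) outside
  → clear
Obstacle 2 [(13,5) (24,3) (23,20) (13,24)]:
  edge (13,5)–(24,3): crosses AB
  edge (24,3)–(23,20): clear
  edge (23,20)–(13,24): clear
  edge (13,24)–(13,5): crosses AB
  → BLOCKED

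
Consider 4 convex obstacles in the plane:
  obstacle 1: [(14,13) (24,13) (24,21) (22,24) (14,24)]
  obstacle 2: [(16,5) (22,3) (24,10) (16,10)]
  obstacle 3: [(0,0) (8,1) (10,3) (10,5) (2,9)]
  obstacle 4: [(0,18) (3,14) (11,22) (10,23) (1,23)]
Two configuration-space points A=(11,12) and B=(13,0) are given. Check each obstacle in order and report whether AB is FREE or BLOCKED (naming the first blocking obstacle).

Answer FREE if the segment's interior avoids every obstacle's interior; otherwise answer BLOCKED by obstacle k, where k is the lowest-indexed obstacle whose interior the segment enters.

Obstacle 1 [(14,13) (24,13) (24,21) (22,24) (14,24)]:
  edge (14,13)–(24,13): clear
  edge (24,13)–(24,21): clear
  edge (24,21)–(22,24): clear
  edge (22,24)–(14,24): clear
  edge (14,24)–(14,13): clear
  midpoint (12,6) outside
  → clear
Obstacle 2 [(16,5) (22,3) (24,10) (16,10)]:
  edge (16,5)–(22,3): clear
  edge (22,3)–(24,10): clear
  edge (24,10)–(16,10): clear
  edge (16,10)–(16,5): clear
  midpoint (12,6) outside
  → clear
Obstacle 3 [(0,0) (8,1) (10,3) (10,5) (2,9)]:
  edge (0,0)–(8,1): clear
  edge (8,1)–(10,3): clear
  edge (10,3)–(10,5): clear
  edge (10,5)–(2,9): clear
  edge (2,9)–(0,0): clear
  midpoint (12,6) outside
  → clear
Obstacle 4 [(0,18) (3,14) (11,22) (10,23) (1,23)]:
  edge (0,18)–(3,14): clear
  edge (3,14)–(11,22): clear
  edge (11,22)–(10,23): clear
  edge (10,23)–(1,23): clear
  edge (1,23)–(0,18): clear
  midpoint (12,6) outside
  → clear

FREE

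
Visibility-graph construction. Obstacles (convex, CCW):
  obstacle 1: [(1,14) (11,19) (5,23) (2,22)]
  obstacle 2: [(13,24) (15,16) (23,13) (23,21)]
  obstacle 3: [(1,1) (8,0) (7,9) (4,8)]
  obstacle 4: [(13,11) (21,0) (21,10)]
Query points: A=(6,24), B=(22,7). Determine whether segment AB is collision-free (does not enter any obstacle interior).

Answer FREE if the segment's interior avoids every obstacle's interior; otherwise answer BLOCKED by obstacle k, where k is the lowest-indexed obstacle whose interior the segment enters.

Obstacle 1 [(1,14) (11,19) (5,23) (2,22)]:
  edge (1,14)–(11,19): crosses AB
  edge (11,19)–(5,23): crosses AB
  edge (5,23)–(2,22): clear
  edge (2,22)–(1,14): clear
  → BLOCKED
Obstacle 2 [(13,24) (15,16) (23,13) (23,21)]:
  edge (13,24)–(15,16): clear
  edge (15,16)–(23,13): clear
  edge (23,13)–(23,21): clear
  edge (23,21)–(13,24): clear
  midpoint (14,31/2) outside
  → clear
Obstacle 3 [(1,1) (8,0) (7,9) (4,8)]:
  edge (1,1)–(8,0): clear
  edge (8,0)–(7,9): clear
  edge (7,9)–(4,8): clear
  edge (4,8)–(1,1): clear
  midpoint (14,31/2) outside
  → clear
Obstacle 4 [(13,11) (21,0) (21,10)]:
  edge (13,11)–(21,0): clear
  edge (21,0)–(21,10): crosses AB
  edge (21,10)–(13,11): crosses AB
  → BLOCKED

BLOCKED by obstacle 1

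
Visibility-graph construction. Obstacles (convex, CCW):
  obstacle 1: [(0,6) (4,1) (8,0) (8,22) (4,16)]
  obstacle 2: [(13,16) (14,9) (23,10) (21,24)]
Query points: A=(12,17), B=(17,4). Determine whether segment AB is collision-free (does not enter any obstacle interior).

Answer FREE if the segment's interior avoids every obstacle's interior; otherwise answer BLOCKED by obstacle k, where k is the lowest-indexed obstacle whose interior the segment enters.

BLOCKED by obstacle 2

Obstacle 1 [(0,6) (4,1) (8,0) (8,22) (4,16)]:
  edge (0,6)–(4,1): clear
  edge (4,1)–(8,0): clear
  edge (8,0)–(8,22): clear
  edge (8,22)–(4,16): clear
  edge (4,16)–(0,6): clear
  midpoint (29/2,21/2) outside
  → clear
Obstacle 2 [(13,16) (14,9) (23,10) (21,24)]:
  edge (13,16)–(14,9): crosses AB
  edge (14,9)–(23,10): crosses AB
  edge (23,10)–(21,24): clear
  edge (21,24)–(13,16): clear
  → BLOCKED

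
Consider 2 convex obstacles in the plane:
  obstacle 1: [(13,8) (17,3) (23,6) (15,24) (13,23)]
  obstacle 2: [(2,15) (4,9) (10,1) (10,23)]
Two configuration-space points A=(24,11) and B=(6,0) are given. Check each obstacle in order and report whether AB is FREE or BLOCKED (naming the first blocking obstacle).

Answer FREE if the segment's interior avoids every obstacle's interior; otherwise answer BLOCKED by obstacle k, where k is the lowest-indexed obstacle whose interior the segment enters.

Obstacle 1 [(13,8) (17,3) (23,6) (15,24) (13,23)]:
  edge (13,8)–(17,3): crosses AB
  edge (17,3)–(23,6): clear
  edge (23,6)–(15,24): crosses AB
  edge (15,24)–(13,23): clear
  edge (13,23)–(13,8): clear
  → BLOCKED
Obstacle 2 [(2,15) (4,9) (10,1) (10,23)]:
  edge (2,15)–(4,9): clear
  edge (4,9)–(10,1): crosses AB
  edge (10,1)–(10,23): crosses AB
  edge (10,23)–(2,15): clear
  → BLOCKED

BLOCKED by obstacle 1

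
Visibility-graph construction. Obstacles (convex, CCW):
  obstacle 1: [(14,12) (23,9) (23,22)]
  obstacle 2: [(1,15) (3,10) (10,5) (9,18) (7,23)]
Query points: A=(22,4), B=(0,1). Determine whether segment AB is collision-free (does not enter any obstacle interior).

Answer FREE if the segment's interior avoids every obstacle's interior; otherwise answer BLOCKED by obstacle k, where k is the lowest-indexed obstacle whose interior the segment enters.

FREE

Obstacle 1 [(14,12) (23,9) (23,22)]:
  edge (14,12)–(23,9): clear
  edge (23,9)–(23,22): clear
  edge (23,22)–(14,12): clear
  midpoint (11,5/2) outside
  → clear
Obstacle 2 [(1,15) (3,10) (10,5) (9,18) (7,23)]:
  edge (1,15)–(3,10): clear
  edge (3,10)–(10,5): clear
  edge (10,5)–(9,18): clear
  edge (9,18)–(7,23): clear
  edge (7,23)–(1,15): clear
  midpoint (11,5/2) outside
  → clear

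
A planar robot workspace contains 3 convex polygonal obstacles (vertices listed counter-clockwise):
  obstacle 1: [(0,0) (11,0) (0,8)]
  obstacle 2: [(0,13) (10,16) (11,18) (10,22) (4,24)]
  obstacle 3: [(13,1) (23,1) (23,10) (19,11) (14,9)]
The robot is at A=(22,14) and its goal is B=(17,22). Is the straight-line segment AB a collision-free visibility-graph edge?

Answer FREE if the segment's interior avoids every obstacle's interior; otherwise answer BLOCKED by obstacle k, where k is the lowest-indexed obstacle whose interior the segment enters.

Obstacle 1 [(0,0) (11,0) (0,8)]:
  edge (0,0)–(11,0): clear
  edge (11,0)–(0,8): clear
  edge (0,8)–(0,0): clear
  midpoint (39/2,18) outside
  → clear
Obstacle 2 [(0,13) (10,16) (11,18) (10,22) (4,24)]:
  edge (0,13)–(10,16): clear
  edge (10,16)–(11,18): clear
  edge (11,18)–(10,22): clear
  edge (10,22)–(4,24): clear
  edge (4,24)–(0,13): clear
  midpoint (39/2,18) outside
  → clear
Obstacle 3 [(13,1) (23,1) (23,10) (19,11) (14,9)]:
  edge (13,1)–(23,1): clear
  edge (23,1)–(23,10): clear
  edge (23,10)–(19,11): clear
  edge (19,11)–(14,9): clear
  edge (14,9)–(13,1): clear
  midpoint (39/2,18) outside
  → clear

FREE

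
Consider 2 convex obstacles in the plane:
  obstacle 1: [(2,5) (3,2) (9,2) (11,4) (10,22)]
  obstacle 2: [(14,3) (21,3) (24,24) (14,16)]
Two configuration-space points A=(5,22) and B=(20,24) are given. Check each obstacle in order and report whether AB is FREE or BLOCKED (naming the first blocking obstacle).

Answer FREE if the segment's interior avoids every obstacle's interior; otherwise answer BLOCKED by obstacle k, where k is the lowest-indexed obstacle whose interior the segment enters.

Obstacle 1 [(2,5) (3,2) (9,2) (11,4) (10,22)]:
  edge (2,5)–(3,2): clear
  edge (3,2)–(9,2): clear
  edge (9,2)–(11,4): clear
  edge (11,4)–(10,22): clear
  edge (10,22)–(2,5): clear
  midpoint (25/2,23) outside
  → clear
Obstacle 2 [(14,3) (21,3) (24,24) (14,16)]:
  edge (14,3)–(21,3): clear
  edge (21,3)–(24,24): clear
  edge (24,24)–(14,16): clear
  edge (14,16)–(14,3): clear
  midpoint (25/2,23) outside
  → clear

FREE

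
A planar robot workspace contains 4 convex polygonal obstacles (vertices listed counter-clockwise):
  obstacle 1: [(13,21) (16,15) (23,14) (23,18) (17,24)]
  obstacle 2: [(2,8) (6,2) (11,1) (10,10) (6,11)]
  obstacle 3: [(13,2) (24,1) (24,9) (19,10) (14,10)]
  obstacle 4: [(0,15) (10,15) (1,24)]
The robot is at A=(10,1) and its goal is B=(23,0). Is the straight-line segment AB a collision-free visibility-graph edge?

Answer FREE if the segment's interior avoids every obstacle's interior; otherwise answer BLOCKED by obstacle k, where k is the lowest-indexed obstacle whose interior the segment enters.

FREE

Obstacle 1 [(13,21) (16,15) (23,14) (23,18) (17,24)]:
  edge (13,21)–(16,15): clear
  edge (16,15)–(23,14): clear
  edge (23,14)–(23,18): clear
  edge (23,18)–(17,24): clear
  edge (17,24)–(13,21): clear
  midpoint (33/2,1/2) outside
  → clear
Obstacle 2 [(2,8) (6,2) (11,1) (10,10) (6,11)]:
  edge (2,8)–(6,2): clear
  edge (6,2)–(11,1): clear
  edge (11,1)–(10,10): clear
  edge (10,10)–(6,11): clear
  edge (6,11)–(2,8): clear
  midpoint (33/2,1/2) outside
  → clear
Obstacle 3 [(13,2) (24,1) (24,9) (19,10) (14,10)]:
  edge (13,2)–(24,1): clear
  edge (24,1)–(24,9): clear
  edge (24,9)–(19,10): clear
  edge (19,10)–(14,10): clear
  edge (14,10)–(13,2): clear
  midpoint (33/2,1/2) outside
  → clear
Obstacle 4 [(0,15) (10,15) (1,24)]:
  edge (0,15)–(10,15): clear
  edge (10,15)–(1,24): clear
  edge (1,24)–(0,15): clear
  midpoint (33/2,1/2) outside
  → clear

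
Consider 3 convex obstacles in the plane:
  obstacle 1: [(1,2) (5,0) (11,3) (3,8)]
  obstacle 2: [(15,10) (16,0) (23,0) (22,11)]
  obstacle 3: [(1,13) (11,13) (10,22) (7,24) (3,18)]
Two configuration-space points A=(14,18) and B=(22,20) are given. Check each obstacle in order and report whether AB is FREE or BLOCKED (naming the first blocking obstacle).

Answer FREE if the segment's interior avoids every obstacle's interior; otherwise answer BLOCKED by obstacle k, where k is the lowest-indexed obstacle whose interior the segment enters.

Obstacle 1 [(1,2) (5,0) (11,3) (3,8)]:
  edge (1,2)–(5,0): clear
  edge (5,0)–(11,3): clear
  edge (11,3)–(3,8): clear
  edge (3,8)–(1,2): clear
  midpoint (18,19) outside
  → clear
Obstacle 2 [(15,10) (16,0) (23,0) (22,11)]:
  edge (15,10)–(16,0): clear
  edge (16,0)–(23,0): clear
  edge (23,0)–(22,11): clear
  edge (22,11)–(15,10): clear
  midpoint (18,19) outside
  → clear
Obstacle 3 [(1,13) (11,13) (10,22) (7,24) (3,18)]:
  edge (1,13)–(11,13): clear
  edge (11,13)–(10,22): clear
  edge (10,22)–(7,24): clear
  edge (7,24)–(3,18): clear
  edge (3,18)–(1,13): clear
  midpoint (18,19) outside
  → clear

FREE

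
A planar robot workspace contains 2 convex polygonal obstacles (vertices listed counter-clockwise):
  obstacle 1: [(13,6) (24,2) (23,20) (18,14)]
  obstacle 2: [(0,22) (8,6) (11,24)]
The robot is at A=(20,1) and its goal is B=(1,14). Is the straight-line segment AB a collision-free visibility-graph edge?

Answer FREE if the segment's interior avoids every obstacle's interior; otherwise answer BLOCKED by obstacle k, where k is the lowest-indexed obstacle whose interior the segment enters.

BLOCKED by obstacle 2

Obstacle 1 [(13,6) (24,2) (23,20) (18,14)]:
  edge (13,6)–(24,2): clear
  edge (24,2)–(23,20): clear
  edge (23,20)–(18,14): clear
  edge (18,14)–(13,6): clear
  midpoint (21/2,15/2) outside
  → clear
Obstacle 2 [(0,22) (8,6) (11,24)]:
  edge (0,22)–(8,6): crosses AB
  edge (8,6)–(11,24): crosses AB
  edge (11,24)–(0,22): clear
  → BLOCKED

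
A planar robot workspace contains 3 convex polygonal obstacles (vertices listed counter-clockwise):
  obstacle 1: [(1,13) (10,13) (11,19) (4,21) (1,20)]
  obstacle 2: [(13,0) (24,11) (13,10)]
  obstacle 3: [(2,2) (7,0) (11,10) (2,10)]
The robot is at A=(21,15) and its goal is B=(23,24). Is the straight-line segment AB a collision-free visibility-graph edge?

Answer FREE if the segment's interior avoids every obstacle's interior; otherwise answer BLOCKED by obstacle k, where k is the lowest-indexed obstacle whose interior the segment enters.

FREE

Obstacle 1 [(1,13) (10,13) (11,19) (4,21) (1,20)]:
  edge (1,13)–(10,13): clear
  edge (10,13)–(11,19): clear
  edge (11,19)–(4,21): clear
  edge (4,21)–(1,20): clear
  edge (1,20)–(1,13): clear
  midpoint (22,39/2) outside
  → clear
Obstacle 2 [(13,0) (24,11) (13,10)]:
  edge (13,0)–(24,11): clear
  edge (24,11)–(13,10): clear
  edge (13,10)–(13,0): clear
  midpoint (22,39/2) outside
  → clear
Obstacle 3 [(2,2) (7,0) (11,10) (2,10)]:
  edge (2,2)–(7,0): clear
  edge (7,0)–(11,10): clear
  edge (11,10)–(2,10): clear
  edge (2,10)–(2,2): clear
  midpoint (22,39/2) outside
  → clear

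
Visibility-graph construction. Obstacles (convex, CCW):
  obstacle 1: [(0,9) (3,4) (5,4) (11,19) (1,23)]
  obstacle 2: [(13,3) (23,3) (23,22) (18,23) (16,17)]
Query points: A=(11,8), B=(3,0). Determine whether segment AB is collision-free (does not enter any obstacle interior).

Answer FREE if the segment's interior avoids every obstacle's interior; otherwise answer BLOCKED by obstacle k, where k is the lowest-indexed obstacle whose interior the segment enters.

FREE

Obstacle 1 [(0,9) (3,4) (5,4) (11,19) (1,23)]:
  edge (0,9)–(3,4): clear
  edge (3,4)–(5,4): clear
  edge (5,4)–(11,19): clear
  edge (11,19)–(1,23): clear
  edge (1,23)–(0,9): clear
  midpoint (7,4) outside
  → clear
Obstacle 2 [(13,3) (23,3) (23,22) (18,23) (16,17)]:
  edge (13,3)–(23,3): clear
  edge (23,3)–(23,22): clear
  edge (23,22)–(18,23): clear
  edge (18,23)–(16,17): clear
  edge (16,17)–(13,3): clear
  midpoint (7,4) outside
  → clear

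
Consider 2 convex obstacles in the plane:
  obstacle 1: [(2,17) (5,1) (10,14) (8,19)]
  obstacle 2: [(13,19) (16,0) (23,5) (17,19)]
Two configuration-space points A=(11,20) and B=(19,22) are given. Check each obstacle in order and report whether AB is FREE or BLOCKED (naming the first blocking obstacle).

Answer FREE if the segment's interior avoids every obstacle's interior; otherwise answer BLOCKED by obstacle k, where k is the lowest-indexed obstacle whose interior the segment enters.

FREE

Obstacle 1 [(2,17) (5,1) (10,14) (8,19)]:
  edge (2,17)–(5,1): clear
  edge (5,1)–(10,14): clear
  edge (10,14)–(8,19): clear
  edge (8,19)–(2,17): clear
  midpoint (15,21) outside
  → clear
Obstacle 2 [(13,19) (16,0) (23,5) (17,19)]:
  edge (13,19)–(16,0): clear
  edge (16,0)–(23,5): clear
  edge (23,5)–(17,19): clear
  edge (17,19)–(13,19): clear
  midpoint (15,21) outside
  → clear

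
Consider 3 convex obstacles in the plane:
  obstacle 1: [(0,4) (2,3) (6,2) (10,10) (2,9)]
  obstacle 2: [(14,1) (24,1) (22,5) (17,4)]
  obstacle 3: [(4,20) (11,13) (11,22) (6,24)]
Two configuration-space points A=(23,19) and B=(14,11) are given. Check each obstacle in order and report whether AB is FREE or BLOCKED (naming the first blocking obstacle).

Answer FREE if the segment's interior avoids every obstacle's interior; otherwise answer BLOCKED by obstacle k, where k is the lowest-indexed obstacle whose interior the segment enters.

FREE

Obstacle 1 [(0,4) (2,3) (6,2) (10,10) (2,9)]:
  edge (0,4)–(2,3): clear
  edge (2,3)–(6,2): clear
  edge (6,2)–(10,10): clear
  edge (10,10)–(2,9): clear
  edge (2,9)–(0,4): clear
  midpoint (37/2,15) outside
  → clear
Obstacle 2 [(14,1) (24,1) (22,5) (17,4)]:
  edge (14,1)–(24,1): clear
  edge (24,1)–(22,5): clear
  edge (22,5)–(17,4): clear
  edge (17,4)–(14,1): clear
  midpoint (37/2,15) outside
  → clear
Obstacle 3 [(4,20) (11,13) (11,22) (6,24)]:
  edge (4,20)–(11,13): clear
  edge (11,13)–(11,22): clear
  edge (11,22)–(6,24): clear
  edge (6,24)–(4,20): clear
  midpoint (37/2,15) outside
  → clear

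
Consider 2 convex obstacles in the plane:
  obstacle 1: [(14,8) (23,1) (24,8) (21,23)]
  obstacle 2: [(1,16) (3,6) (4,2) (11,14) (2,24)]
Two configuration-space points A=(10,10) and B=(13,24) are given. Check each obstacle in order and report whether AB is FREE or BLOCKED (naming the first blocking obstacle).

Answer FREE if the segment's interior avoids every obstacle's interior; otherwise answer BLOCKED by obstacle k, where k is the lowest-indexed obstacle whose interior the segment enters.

BLOCKED by obstacle 2

Obstacle 1 [(14,8) (23,1) (24,8) (21,23)]:
  edge (14,8)–(23,1): clear
  edge (23,1)–(24,8): clear
  edge (24,8)–(21,23): clear
  edge (21,23)–(14,8): clear
  midpoint (23/2,17) outside
  → clear
Obstacle 2 [(1,16) (3,6) (4,2) (11,14) (2,24)]:
  edge (1,16)–(3,6): clear
  edge (3,6)–(4,2): clear
  edge (4,2)–(11,14): crosses AB
  edge (11,14)–(2,24): crosses AB
  edge (2,24)–(1,16): clear
  → BLOCKED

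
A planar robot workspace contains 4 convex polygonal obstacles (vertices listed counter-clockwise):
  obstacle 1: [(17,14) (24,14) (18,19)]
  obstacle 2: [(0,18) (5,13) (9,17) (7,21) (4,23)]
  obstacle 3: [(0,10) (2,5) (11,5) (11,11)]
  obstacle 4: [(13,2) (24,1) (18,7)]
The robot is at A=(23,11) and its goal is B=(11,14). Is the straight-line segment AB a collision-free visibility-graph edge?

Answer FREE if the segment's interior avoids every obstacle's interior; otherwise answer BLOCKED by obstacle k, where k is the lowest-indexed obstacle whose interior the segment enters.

Obstacle 1 [(17,14) (24,14) (18,19)]:
  edge (17,14)–(24,14): clear
  edge (24,14)–(18,19): clear
  edge (18,19)–(17,14): clear
  midpoint (17,25/2) outside
  → clear
Obstacle 2 [(0,18) (5,13) (9,17) (7,21) (4,23)]:
  edge (0,18)–(5,13): clear
  edge (5,13)–(9,17): clear
  edge (9,17)–(7,21): clear
  edge (7,21)–(4,23): clear
  edge (4,23)–(0,18): clear
  midpoint (17,25/2) outside
  → clear
Obstacle 3 [(0,10) (2,5) (11,5) (11,11)]:
  edge (0,10)–(2,5): clear
  edge (2,5)–(11,5): clear
  edge (11,5)–(11,11): clear
  edge (11,11)–(0,10): clear
  midpoint (17,25/2) outside
  → clear
Obstacle 4 [(13,2) (24,1) (18,7)]:
  edge (13,2)–(24,1): clear
  edge (24,1)–(18,7): clear
  edge (18,7)–(13,2): clear
  midpoint (17,25/2) outside
  → clear

FREE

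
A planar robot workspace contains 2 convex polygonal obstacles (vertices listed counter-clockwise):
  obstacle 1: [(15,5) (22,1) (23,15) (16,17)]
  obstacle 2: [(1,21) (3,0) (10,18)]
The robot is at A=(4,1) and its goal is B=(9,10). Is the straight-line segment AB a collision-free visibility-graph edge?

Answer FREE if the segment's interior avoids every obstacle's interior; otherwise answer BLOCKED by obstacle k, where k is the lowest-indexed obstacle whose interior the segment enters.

FREE

Obstacle 1 [(15,5) (22,1) (23,15) (16,17)]:
  edge (15,5)–(22,1): clear
  edge (22,1)–(23,15): clear
  edge (23,15)–(16,17): clear
  edge (16,17)–(15,5): clear
  midpoint (13/2,11/2) outside
  → clear
Obstacle 2 [(1,21) (3,0) (10,18)]:
  edge (1,21)–(3,0): clear
  edge (3,0)–(10,18): clear
  edge (10,18)–(1,21): clear
  midpoint (13/2,11/2) outside
  → clear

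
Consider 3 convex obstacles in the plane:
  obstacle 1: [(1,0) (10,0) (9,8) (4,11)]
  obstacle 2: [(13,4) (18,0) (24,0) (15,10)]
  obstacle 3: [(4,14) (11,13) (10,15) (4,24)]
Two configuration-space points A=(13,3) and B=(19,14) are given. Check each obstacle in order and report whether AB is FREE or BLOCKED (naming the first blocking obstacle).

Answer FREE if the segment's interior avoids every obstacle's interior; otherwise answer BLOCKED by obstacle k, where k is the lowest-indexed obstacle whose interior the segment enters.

Obstacle 1 [(1,0) (10,0) (9,8) (4,11)]:
  edge (1,0)–(10,0): clear
  edge (10,0)–(9,8): clear
  edge (9,8)–(4,11): clear
  edge (4,11)–(1,0): clear
  midpoint (16,17/2) outside
  → clear
Obstacle 2 [(13,4) (18,0) (24,0) (15,10)]:
  edge (13,4)–(18,0): crosses AB
  edge (18,0)–(24,0): clear
  edge (24,0)–(15,10): crosses AB
  edge (15,10)–(13,4): clear
  → BLOCKED
Obstacle 3 [(4,14) (11,13) (10,15) (4,24)]:
  edge (4,14)–(11,13): clear
  edge (11,13)–(10,15): clear
  edge (10,15)–(4,24): clear
  edge (4,24)–(4,14): clear
  midpoint (16,17/2) outside
  → clear

BLOCKED by obstacle 2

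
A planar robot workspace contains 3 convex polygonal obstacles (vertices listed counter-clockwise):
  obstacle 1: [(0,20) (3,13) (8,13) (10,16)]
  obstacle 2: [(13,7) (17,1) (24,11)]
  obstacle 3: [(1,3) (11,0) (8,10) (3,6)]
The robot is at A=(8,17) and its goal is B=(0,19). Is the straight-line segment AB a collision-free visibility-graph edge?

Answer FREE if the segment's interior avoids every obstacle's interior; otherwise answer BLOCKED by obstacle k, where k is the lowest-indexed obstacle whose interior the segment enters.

BLOCKED by obstacle 1

Obstacle 1 [(0,20) (3,13) (8,13) (10,16)]:
  edge (0,20)–(3,13): crosses AB
  edge (3,13)–(8,13): clear
  edge (8,13)–(10,16): clear
  edge (10,16)–(0,20): crosses AB
  → BLOCKED
Obstacle 2 [(13,7) (17,1) (24,11)]:
  edge (13,7)–(17,1): clear
  edge (17,1)–(24,11): clear
  edge (24,11)–(13,7): clear
  midpoint (4,18) outside
  → clear
Obstacle 3 [(1,3) (11,0) (8,10) (3,6)]:
  edge (1,3)–(11,0): clear
  edge (11,0)–(8,10): clear
  edge (8,10)–(3,6): clear
  edge (3,6)–(1,3): clear
  midpoint (4,18) outside
  → clear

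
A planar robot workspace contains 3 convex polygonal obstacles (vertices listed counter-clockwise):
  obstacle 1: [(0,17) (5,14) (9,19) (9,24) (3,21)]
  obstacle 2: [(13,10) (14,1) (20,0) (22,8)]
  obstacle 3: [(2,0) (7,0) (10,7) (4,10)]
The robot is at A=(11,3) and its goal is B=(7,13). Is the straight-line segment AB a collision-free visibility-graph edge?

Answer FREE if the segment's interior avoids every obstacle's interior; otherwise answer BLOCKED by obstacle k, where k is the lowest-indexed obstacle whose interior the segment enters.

BLOCKED by obstacle 3

Obstacle 1 [(0,17) (5,14) (9,19) (9,24) (3,21)]:
  edge (0,17)–(5,14): clear
  edge (5,14)–(9,19): clear
  edge (9,19)–(9,24): clear
  edge (9,24)–(3,21): clear
  edge (3,21)–(0,17): clear
  midpoint (9,8) outside
  → clear
Obstacle 2 [(13,10) (14,1) (20,0) (22,8)]:
  edge (13,10)–(14,1): clear
  edge (14,1)–(20,0): clear
  edge (20,0)–(22,8): clear
  edge (22,8)–(13,10): clear
  midpoint (9,8) outside
  → clear
Obstacle 3 [(2,0) (7,0) (10,7) (4,10)]:
  edge (2,0)–(7,0): clear
  edge (7,0)–(10,7): crosses AB
  edge (10,7)–(4,10): crosses AB
  edge (4,10)–(2,0): clear
  → BLOCKED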